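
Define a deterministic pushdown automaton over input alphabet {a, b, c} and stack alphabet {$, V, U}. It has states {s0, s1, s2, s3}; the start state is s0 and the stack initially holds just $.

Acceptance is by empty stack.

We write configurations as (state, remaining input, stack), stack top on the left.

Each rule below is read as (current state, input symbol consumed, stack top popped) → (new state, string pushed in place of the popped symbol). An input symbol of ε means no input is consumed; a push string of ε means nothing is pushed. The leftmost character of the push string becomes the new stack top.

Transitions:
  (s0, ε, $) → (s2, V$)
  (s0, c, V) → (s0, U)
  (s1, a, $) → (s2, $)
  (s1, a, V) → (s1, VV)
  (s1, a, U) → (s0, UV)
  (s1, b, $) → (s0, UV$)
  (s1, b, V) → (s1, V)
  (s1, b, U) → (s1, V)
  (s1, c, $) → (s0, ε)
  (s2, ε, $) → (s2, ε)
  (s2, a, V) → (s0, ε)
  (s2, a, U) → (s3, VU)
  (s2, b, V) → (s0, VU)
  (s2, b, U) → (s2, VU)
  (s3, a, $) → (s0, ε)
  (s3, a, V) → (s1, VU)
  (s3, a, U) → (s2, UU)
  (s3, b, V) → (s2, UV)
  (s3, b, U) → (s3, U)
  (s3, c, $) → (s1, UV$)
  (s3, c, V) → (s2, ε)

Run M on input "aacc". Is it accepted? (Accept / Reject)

Reject

(s0, aacc, $)
  ε-move, top $: go to s2, push V$ → (s2, aacc, V$)
  read a, top V: go to s0, push ε → (s0, acc, $)
  ε-move, top $: go to s2, push V$ → (s2, acc, V$)
  read a, top V: go to s0, push ε → (s0, cc, $)
  ε-move, top $: go to s2, push V$ → (s2, cc, V$)
No transition applies at (s2, cc, V$); input not fully consumed.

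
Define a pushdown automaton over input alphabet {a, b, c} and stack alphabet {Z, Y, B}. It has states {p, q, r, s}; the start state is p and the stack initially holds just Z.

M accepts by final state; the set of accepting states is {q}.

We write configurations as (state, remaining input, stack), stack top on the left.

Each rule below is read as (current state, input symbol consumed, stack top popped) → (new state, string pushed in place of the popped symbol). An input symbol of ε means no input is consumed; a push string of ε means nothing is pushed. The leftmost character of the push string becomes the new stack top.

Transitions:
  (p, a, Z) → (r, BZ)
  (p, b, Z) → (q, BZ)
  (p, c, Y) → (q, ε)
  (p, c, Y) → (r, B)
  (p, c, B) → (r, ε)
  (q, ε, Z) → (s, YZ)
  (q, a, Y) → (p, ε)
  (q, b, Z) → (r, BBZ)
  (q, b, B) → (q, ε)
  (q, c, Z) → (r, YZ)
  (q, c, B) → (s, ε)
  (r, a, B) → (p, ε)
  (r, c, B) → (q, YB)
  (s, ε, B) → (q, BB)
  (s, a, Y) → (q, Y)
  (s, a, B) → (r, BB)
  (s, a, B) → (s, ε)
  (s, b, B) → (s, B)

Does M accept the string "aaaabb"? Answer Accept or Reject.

Accept

One accepting computation: (p, aaaabb, Z) ⊢ (r, aaabb, BZ) ⊢ (p, aabb, Z) ⊢ (r, abb, BZ) ⊢ (p, bb, Z) ⊢ (q, b, BZ) ⊢ (q, ε, Z)
All input consumed and state q ∈ F.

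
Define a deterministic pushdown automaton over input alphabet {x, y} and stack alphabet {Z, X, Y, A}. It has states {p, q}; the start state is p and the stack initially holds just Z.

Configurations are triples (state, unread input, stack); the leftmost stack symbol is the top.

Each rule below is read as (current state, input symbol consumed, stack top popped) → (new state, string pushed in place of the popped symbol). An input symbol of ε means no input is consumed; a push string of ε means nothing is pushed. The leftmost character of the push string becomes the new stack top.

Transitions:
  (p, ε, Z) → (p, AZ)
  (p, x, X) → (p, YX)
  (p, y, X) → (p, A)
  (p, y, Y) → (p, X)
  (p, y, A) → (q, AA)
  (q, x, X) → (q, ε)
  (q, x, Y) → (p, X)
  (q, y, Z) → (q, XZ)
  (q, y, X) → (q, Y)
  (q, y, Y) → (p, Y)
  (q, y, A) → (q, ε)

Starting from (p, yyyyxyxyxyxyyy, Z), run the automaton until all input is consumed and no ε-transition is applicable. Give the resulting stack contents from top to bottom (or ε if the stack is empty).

YZ

(p, yyyyxyxyxyxyyy, Z)
  ε-move, top Z: go to p, push AZ → (p, yyyyxyxyxyxyyy, AZ)
  read y, top A: go to q, push AA → (q, yyyxyxyxyxyyy, AAZ)
  read y, top A: go to q, push ε → (q, yyxyxyxyxyyy, AZ)
  read y, top A: go to q, push ε → (q, yxyxyxyxyyy, Z)
  read y, top Z: go to q, push XZ → (q, xyxyxyxyyy, XZ)
  read x, top X: go to q, push ε → (q, yxyxyxyyy, Z)
  read y, top Z: go to q, push XZ → (q, xyxyxyyy, XZ)
  read x, top X: go to q, push ε → (q, yxyxyyy, Z)
  read y, top Z: go to q, push XZ → (q, xyxyyy, XZ)
  read x, top X: go to q, push ε → (q, yxyyy, Z)
  read y, top Z: go to q, push XZ → (q, xyyy, XZ)
  read x, top X: go to q, push ε → (q, yyy, Z)
  read y, top Z: go to q, push XZ → (q, yy, XZ)
  read y, top X: go to q, push Y → (q, y, YZ)
  read y, top Y: go to p, push Y → (p, ε, YZ)
All input consumed in state p with stack YZ.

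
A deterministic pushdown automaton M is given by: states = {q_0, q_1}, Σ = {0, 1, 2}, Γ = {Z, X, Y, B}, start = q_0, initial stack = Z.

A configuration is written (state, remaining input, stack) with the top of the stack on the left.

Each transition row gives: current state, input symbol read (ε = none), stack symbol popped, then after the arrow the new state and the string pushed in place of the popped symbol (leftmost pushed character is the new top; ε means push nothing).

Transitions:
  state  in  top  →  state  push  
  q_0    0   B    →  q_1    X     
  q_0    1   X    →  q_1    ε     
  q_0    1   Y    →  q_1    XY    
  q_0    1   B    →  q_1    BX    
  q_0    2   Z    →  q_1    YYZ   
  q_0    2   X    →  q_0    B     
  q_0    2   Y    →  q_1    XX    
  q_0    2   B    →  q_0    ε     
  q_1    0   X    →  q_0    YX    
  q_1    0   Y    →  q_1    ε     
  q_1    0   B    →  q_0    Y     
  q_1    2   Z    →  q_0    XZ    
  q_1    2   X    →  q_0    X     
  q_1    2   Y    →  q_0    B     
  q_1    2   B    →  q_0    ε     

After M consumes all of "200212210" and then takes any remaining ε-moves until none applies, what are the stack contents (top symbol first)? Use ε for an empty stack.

(q_0, 200212210, Z)
  read 2, top Z: go to q_1, push YYZ → (q_1, 00212210, YYZ)
  read 0, top Y: go to q_1, push ε → (q_1, 0212210, YZ)
  read 0, top Y: go to q_1, push ε → (q_1, 212210, Z)
  read 2, top Z: go to q_0, push XZ → (q_0, 12210, XZ)
  read 1, top X: go to q_1, push ε → (q_1, 2210, Z)
  read 2, top Z: go to q_0, push XZ → (q_0, 210, XZ)
  read 2, top X: go to q_0, push B → (q_0, 10, BZ)
  read 1, top B: go to q_1, push BX → (q_1, 0, BXZ)
  read 0, top B: go to q_0, push Y → (q_0, ε, YXZ)
All input consumed in state q_0 with stack YXZ.

YXZ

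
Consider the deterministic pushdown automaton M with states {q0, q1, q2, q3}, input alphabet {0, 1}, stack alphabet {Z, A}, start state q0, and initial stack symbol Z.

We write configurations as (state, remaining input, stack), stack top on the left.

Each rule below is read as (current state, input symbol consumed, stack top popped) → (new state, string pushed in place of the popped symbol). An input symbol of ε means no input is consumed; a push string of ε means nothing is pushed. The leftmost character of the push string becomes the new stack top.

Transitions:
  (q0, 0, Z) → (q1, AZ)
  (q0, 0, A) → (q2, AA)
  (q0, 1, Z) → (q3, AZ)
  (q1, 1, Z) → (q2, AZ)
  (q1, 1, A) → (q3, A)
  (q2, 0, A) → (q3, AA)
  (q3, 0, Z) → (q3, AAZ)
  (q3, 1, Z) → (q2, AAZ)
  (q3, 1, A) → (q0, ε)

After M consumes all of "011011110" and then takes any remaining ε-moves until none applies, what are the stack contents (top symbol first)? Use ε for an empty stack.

AZ

(q0, 011011110, Z) ⊢ (q1, 11011110, AZ) ⊢ (q3, 1011110, AZ) ⊢ (q0, 011110, Z) ⊢ (q1, 11110, AZ) ⊢ (q3, 1110, AZ) ⊢ (q0, 110, Z) ⊢ (q3, 10, AZ) ⊢ (q0, 0, Z) ⊢ (q1, ε, AZ)
All input consumed in state q1 with stack AZ.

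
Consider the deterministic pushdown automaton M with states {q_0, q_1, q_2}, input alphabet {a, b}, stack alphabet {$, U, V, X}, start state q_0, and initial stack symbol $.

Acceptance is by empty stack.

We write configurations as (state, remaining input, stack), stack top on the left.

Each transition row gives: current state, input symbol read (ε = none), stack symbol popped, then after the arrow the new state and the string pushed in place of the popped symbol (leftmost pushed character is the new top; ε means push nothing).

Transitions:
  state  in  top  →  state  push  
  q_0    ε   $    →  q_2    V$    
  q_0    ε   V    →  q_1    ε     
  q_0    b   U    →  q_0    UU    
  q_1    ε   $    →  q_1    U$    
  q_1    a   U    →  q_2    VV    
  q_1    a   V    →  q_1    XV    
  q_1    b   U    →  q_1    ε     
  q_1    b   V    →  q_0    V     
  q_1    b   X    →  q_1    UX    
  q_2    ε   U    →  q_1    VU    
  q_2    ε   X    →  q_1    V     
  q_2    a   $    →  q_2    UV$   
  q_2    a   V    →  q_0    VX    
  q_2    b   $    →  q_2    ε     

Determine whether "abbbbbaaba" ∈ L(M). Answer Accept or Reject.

(q_0, abbbbbaaba, $) ⊢ (q_2, abbbbbaaba, V$) ⊢ (q_0, bbbbbaaba, VX$) ⊢ (q_1, bbbbbaaba, X$) ⊢ (q_1, bbbbaaba, UX$) ⊢ (q_1, bbbaaba, X$) ⊢ (q_1, bbaaba, UX$) ⊢ (q_1, baaba, X$) ⊢ (q_1, aaba, UX$) ⊢ (q_2, aba, VVX$) ⊢ (q_0, ba, VXVX$) ⊢ (q_1, ba, XVX$) ⊢ (q_1, a, UXVX$) ⊢ (q_2, ε, VVXVX$)
All input consumed; stack is VVXVX$, not empty, and no further ε-move applies.

Reject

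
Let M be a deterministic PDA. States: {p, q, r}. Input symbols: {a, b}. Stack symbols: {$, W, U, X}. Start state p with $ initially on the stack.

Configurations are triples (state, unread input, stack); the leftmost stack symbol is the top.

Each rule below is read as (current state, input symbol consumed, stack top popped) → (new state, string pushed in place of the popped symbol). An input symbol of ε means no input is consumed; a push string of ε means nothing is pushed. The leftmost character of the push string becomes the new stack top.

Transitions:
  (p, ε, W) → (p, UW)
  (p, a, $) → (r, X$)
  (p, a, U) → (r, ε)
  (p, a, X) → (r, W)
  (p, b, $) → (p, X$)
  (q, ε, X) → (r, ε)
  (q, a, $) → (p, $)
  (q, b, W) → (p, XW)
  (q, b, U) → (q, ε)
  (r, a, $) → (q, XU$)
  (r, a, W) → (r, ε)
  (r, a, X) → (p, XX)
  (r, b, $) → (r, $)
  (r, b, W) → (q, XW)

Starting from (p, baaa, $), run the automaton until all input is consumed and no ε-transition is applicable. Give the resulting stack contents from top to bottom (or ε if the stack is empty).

(p, baaa, $) ⊢ (p, aaa, X$) ⊢ (r, aa, W$) ⊢ (r, a, $) ⊢ (q, ε, XU$) ⊢ (r, ε, U$)
All input consumed in state r with stack U$.

U$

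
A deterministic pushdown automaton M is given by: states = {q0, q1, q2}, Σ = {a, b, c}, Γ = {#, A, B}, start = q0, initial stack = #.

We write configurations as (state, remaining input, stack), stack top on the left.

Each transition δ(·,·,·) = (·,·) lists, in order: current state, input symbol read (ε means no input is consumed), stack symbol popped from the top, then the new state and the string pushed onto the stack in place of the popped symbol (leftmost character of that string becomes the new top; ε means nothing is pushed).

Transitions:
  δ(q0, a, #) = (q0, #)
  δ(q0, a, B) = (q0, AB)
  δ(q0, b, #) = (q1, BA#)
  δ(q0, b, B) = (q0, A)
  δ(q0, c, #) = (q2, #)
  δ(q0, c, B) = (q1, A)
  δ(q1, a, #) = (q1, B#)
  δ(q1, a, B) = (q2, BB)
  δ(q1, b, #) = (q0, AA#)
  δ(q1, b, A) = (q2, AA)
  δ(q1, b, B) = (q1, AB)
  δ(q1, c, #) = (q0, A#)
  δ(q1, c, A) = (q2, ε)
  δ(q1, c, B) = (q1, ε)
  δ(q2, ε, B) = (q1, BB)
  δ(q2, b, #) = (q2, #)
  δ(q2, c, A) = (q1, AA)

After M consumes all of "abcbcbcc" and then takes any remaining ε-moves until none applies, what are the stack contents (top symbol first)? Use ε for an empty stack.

AAAA#

(q0, abcbcbcc, #)
  read a, top #: go to q0, push # → (q0, bcbcbcc, #)
  read b, top #: go to q1, push BA# → (q1, cbcbcc, BA#)
  read c, top B: go to q1, push ε → (q1, bcbcc, A#)
  read b, top A: go to q2, push AA → (q2, cbcc, AA#)
  read c, top A: go to q1, push AA → (q1, bcc, AAA#)
  read b, top A: go to q2, push AA → (q2, cc, AAAA#)
  read c, top A: go to q1, push AA → (q1, c, AAAAA#)
  read c, top A: go to q2, push ε → (q2, ε, AAAA#)
All input consumed in state q2 with stack AAAA#.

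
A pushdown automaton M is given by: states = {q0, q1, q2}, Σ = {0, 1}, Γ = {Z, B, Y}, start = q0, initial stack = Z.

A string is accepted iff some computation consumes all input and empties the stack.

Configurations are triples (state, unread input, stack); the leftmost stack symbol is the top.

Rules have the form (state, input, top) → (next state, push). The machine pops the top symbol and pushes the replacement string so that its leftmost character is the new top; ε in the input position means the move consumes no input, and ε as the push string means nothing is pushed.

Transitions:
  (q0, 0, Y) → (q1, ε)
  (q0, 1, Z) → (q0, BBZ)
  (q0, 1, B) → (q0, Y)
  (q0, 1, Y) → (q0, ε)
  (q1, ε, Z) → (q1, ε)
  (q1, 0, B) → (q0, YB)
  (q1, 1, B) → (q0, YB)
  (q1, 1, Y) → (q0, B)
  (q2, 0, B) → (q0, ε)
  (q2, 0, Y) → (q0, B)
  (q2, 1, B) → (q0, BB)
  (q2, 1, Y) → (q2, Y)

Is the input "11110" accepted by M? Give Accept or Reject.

One accepting computation: (q0, 11110, Z) ⊢ (q0, 1110, BBZ) ⊢ (q0, 110, YBZ) ⊢ (q0, 10, BZ) ⊢ (q0, 0, YZ) ⊢ (q1, ε, Z) ⊢ (q1, ε, ε)
All input consumed and the stack is empty.

Accept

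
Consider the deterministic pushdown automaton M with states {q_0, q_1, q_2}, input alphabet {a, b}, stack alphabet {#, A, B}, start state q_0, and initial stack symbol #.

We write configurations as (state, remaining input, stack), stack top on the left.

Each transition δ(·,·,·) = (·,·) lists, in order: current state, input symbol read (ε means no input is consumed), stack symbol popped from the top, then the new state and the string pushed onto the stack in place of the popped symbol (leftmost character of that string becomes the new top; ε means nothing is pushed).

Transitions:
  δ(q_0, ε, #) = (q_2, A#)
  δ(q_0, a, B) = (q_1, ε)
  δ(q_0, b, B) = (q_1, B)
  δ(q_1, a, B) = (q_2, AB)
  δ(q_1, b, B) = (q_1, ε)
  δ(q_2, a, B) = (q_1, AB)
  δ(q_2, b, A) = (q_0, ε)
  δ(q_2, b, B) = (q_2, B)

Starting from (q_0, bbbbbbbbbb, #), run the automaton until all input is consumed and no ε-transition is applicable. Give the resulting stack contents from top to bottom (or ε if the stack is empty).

A#

(q_0, bbbbbbbbbb, #)
  ε-move, top #: go to q_2, push A# → (q_2, bbbbbbbbbb, A#)
  read b, top A: go to q_0, push ε → (q_0, bbbbbbbbb, #)
  ε-move, top #: go to q_2, push A# → (q_2, bbbbbbbbb, A#)
  read b, top A: go to q_0, push ε → (q_0, bbbbbbbb, #)
  ε-move, top #: go to q_2, push A# → (q_2, bbbbbbbb, A#)
  read b, top A: go to q_0, push ε → (q_0, bbbbbbb, #)
  ε-move, top #: go to q_2, push A# → (q_2, bbbbbbb, A#)
  read b, top A: go to q_0, push ε → (q_0, bbbbbb, #)
  ε-move, top #: go to q_2, push A# → (q_2, bbbbbb, A#)
  read b, top A: go to q_0, push ε → (q_0, bbbbb, #)
  ε-move, top #: go to q_2, push A# → (q_2, bbbbb, A#)
  read b, top A: go to q_0, push ε → (q_0, bbbb, #)
  ε-move, top #: go to q_2, push A# → (q_2, bbbb, A#)
  read b, top A: go to q_0, push ε → (q_0, bbb, #)
  ε-move, top #: go to q_2, push A# → (q_2, bbb, A#)
  read b, top A: go to q_0, push ε → (q_0, bb, #)
  ε-move, top #: go to q_2, push A# → (q_2, bb, A#)
  read b, top A: go to q_0, push ε → (q_0, b, #)
  ε-move, top #: go to q_2, push A# → (q_2, b, A#)
  read b, top A: go to q_0, push ε → (q_0, ε, #)
  ε-move, top #: go to q_2, push A# → (q_2, ε, A#)
All input consumed in state q_2 with stack A#.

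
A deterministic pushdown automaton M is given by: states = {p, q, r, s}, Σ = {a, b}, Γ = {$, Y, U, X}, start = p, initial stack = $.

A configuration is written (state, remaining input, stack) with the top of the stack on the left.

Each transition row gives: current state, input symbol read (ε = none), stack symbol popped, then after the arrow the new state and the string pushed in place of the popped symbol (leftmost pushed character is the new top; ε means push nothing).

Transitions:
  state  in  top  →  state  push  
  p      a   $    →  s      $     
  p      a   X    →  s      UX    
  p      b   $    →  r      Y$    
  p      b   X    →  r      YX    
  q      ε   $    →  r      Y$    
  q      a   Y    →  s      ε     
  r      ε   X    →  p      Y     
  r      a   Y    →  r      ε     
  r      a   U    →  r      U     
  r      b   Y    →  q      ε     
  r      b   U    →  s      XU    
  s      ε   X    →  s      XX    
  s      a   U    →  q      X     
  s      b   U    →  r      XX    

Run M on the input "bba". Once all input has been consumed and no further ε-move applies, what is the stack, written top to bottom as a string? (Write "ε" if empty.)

$

(p, bba, $)
  read b, top $: go to r, push Y$ → (r, ba, Y$)
  read b, top Y: go to q, push ε → (q, a, $)
  ε-move, top $: go to r, push Y$ → (r, a, Y$)
  read a, top Y: go to r, push ε → (r, ε, $)
All input consumed in state r with stack $.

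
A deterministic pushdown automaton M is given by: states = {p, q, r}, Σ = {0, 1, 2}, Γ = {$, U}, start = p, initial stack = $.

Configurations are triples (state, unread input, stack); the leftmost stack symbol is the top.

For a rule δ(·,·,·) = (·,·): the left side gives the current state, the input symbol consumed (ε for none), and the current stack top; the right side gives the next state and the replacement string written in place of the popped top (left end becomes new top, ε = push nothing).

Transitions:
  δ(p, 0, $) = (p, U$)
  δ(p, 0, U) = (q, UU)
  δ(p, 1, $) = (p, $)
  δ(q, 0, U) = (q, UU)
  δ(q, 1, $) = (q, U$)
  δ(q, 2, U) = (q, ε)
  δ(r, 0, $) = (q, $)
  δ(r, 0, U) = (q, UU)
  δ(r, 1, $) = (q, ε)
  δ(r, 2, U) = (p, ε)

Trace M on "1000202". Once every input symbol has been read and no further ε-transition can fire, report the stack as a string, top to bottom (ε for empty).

(p, 1000202, $)
  read 1, top $: go to p, push $ → (p, 000202, $)
  read 0, top $: go to p, push U$ → (p, 00202, U$)
  read 0, top U: go to q, push UU → (q, 0202, UU$)
  read 0, top U: go to q, push UU → (q, 202, UUU$)
  read 2, top U: go to q, push ε → (q, 02, UU$)
  read 0, top U: go to q, push UU → (q, 2, UUU$)
  read 2, top U: go to q, push ε → (q, ε, UU$)
All input consumed in state q with stack UU$.

UU$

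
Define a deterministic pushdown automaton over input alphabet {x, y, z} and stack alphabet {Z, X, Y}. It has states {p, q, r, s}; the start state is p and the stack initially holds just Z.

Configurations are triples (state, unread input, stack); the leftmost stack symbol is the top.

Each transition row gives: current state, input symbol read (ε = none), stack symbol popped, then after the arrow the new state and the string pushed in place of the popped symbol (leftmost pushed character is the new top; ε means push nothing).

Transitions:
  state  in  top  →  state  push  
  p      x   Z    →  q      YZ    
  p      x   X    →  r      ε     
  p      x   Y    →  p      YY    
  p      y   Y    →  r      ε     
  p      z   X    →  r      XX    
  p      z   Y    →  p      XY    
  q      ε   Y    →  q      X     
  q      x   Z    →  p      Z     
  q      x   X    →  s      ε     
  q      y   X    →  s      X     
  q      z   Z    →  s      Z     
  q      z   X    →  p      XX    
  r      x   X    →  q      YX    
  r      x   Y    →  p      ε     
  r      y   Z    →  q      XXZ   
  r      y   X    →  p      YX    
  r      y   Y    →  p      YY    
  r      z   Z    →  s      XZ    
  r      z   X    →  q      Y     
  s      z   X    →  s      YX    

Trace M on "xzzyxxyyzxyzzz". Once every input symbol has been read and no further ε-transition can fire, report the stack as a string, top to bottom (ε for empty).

XXYYYYXXXZ

(p, xzzyxxyyzxyzzz, Z)
  read x, top Z: go to q, push YZ → (q, zzyxxyyzxyzzz, YZ)
  ε-move, top Y: go to q, push X → (q, zzyxxyyzxyzzz, XZ)
  read z, top X: go to p, push XX → (p, zyxxyyzxyzzz, XXZ)
  read z, top X: go to r, push XX → (r, yxxyyzxyzzz, XXXZ)
  read y, top X: go to p, push YX → (p, xxyyzxyzzz, YXXXZ)
  read x, top Y: go to p, push YY → (p, xyyzxyzzz, YYXXXZ)
  read x, top Y: go to p, push YY → (p, yyzxyzzz, YYYXXXZ)
  read y, top Y: go to r, push ε → (r, yzxyzzz, YYXXXZ)
  read y, top Y: go to p, push YY → (p, zxyzzz, YYYXXXZ)
  read z, top Y: go to p, push XY → (p, xyzzz, XYYYXXXZ)
  read x, top X: go to r, push ε → (r, yzzz, YYYXXXZ)
  read y, top Y: go to p, push YY → (p, zzz, YYYYXXXZ)
  read z, top Y: go to p, push XY → (p, zz, XYYYYXXXZ)
  read z, top X: go to r, push XX → (r, z, XXYYYYXXXZ)
  read z, top X: go to q, push Y → (q, ε, YXYYYYXXXZ)
  ε-move, top Y: go to q, push X → (q, ε, XXYYYYXXXZ)
All input consumed in state q with stack XXYYYYXXXZ.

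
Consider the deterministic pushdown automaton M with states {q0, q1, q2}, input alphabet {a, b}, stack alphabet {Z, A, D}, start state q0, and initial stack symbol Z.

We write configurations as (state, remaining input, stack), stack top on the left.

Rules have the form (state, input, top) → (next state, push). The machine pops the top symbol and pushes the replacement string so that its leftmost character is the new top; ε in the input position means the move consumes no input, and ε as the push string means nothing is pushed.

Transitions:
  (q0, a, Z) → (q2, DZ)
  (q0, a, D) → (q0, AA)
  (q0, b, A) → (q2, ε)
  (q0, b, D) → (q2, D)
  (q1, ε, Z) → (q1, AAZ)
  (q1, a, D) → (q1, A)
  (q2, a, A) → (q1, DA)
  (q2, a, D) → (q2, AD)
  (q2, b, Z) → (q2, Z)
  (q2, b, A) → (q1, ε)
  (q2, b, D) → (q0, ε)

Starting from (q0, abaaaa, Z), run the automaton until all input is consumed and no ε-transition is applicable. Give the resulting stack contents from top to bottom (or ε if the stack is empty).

AADZ

(q0, abaaaa, Z)
  read a, top Z: go to q2, push DZ → (q2, baaaa, DZ)
  read b, top D: go to q0, push ε → (q0, aaaa, Z)
  read a, top Z: go to q2, push DZ → (q2, aaa, DZ)
  read a, top D: go to q2, push AD → (q2, aa, ADZ)
  read a, top A: go to q1, push DA → (q1, a, DADZ)
  read a, top D: go to q1, push A → (q1, ε, AADZ)
All input consumed in state q1 with stack AADZ.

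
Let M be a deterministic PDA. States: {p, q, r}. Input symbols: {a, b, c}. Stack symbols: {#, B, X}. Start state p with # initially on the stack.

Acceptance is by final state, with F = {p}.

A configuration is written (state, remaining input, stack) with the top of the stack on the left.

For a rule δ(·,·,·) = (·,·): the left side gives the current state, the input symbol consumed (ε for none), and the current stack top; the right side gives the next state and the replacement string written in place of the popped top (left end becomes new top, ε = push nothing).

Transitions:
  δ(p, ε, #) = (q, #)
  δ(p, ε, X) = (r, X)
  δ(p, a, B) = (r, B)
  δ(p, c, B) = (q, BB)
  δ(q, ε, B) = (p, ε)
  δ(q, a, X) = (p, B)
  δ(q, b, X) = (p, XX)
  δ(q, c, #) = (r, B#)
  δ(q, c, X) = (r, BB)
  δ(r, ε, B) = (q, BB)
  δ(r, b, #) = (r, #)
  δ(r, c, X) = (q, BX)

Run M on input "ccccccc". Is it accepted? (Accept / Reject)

Accept

(p, ccccccc, #)
  ε-move, top #: go to q, push # → (q, ccccccc, #)
  read c, top #: go to r, push B# → (r, cccccc, B#)
  ε-move, top B: go to q, push BB → (q, cccccc, BB#)
  ε-move, top B: go to p, push ε → (p, cccccc, B#)
  read c, top B: go to q, push BB → (q, ccccc, BB#)
  ε-move, top B: go to p, push ε → (p, ccccc, B#)
  read c, top B: go to q, push BB → (q, cccc, BB#)
  ε-move, top B: go to p, push ε → (p, cccc, B#)
  read c, top B: go to q, push BB → (q, ccc, BB#)
  ε-move, top B: go to p, push ε → (p, ccc, B#)
  read c, top B: go to q, push BB → (q, cc, BB#)
  ε-move, top B: go to p, push ε → (p, cc, B#)
  read c, top B: go to q, push BB → (q, c, BB#)
  ε-move, top B: go to p, push ε → (p, c, B#)
  read c, top B: go to q, push BB → (q, ε, BB#)
  ε-move, top B: go to p, push ε → (p, ε, B#)
All input consumed; state p ∈ F.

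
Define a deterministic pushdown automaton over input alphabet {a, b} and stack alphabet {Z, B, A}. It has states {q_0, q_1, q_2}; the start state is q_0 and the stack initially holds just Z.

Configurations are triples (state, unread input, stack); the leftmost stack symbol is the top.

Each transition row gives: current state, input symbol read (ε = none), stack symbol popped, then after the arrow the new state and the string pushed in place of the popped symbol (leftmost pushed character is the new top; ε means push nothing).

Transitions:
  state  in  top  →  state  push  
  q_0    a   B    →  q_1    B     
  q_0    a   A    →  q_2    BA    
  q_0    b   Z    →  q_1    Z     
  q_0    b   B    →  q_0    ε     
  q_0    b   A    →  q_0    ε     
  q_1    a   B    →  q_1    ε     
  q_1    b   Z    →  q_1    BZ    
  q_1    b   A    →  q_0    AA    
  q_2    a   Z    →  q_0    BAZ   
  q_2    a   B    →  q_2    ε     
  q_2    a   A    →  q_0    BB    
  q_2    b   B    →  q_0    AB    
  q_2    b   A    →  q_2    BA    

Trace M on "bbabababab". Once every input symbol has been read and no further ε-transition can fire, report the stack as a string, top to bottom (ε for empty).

(q_0, bbabababab, Z)
  read b, top Z: go to q_1, push Z → (q_1, babababab, Z)
  read b, top Z: go to q_1, push BZ → (q_1, abababab, BZ)
  read a, top B: go to q_1, push ε → (q_1, bababab, Z)
  read b, top Z: go to q_1, push BZ → (q_1, ababab, BZ)
  read a, top B: go to q_1, push ε → (q_1, babab, Z)
  read b, top Z: go to q_1, push BZ → (q_1, abab, BZ)
  read a, top B: go to q_1, push ε → (q_1, bab, Z)
  read b, top Z: go to q_1, push BZ → (q_1, ab, BZ)
  read a, top B: go to q_1, push ε → (q_1, b, Z)
  read b, top Z: go to q_1, push BZ → (q_1, ε, BZ)
All input consumed in state q_1 with stack BZ.

BZ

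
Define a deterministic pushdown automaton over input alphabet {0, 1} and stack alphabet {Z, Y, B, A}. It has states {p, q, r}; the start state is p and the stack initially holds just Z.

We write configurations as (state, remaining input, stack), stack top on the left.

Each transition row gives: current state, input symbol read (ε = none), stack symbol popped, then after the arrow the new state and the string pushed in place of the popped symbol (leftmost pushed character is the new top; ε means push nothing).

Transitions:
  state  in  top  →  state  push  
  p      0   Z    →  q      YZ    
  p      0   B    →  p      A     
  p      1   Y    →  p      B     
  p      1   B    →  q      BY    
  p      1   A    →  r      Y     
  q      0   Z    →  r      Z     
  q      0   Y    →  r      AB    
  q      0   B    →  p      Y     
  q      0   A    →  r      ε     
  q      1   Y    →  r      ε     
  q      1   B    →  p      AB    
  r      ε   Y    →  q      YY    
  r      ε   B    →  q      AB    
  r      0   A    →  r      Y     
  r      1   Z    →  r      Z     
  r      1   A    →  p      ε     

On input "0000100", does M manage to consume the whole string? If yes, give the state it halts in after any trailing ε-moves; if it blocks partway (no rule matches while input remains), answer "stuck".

stuck

(p, 0000100, Z)
  read 0, top Z: go to q, push YZ → (q, 000100, YZ)
  read 0, top Y: go to r, push AB → (r, 00100, ABZ)
  read 0, top A: go to r, push Y → (r, 0100, YBZ)
  ε-move, top Y: go to q, push YY → (q, 0100, YYBZ)
  read 0, top Y: go to r, push AB → (r, 100, ABYBZ)
  read 1, top A: go to p, push ε → (p, 00, BYBZ)
  read 0, top B: go to p, push A → (p, 0, AYBZ)
No transition for (p, 0, top A); M blocks with input 0 remaining.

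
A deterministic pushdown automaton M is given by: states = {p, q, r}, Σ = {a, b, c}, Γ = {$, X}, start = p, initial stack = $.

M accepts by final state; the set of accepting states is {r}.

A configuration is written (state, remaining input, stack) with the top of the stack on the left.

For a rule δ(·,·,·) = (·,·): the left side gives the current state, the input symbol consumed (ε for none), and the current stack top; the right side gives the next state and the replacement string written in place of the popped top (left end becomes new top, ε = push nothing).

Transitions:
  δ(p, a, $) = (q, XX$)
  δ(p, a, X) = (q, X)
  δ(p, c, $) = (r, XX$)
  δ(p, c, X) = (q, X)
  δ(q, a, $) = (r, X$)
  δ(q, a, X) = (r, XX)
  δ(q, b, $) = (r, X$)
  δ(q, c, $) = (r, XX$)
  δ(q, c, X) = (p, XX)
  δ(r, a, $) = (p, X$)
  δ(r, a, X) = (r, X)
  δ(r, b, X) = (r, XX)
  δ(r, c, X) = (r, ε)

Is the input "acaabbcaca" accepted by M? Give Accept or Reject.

Accept

(p, acaabbcaca, $) ⊢ (q, caabbcaca, XX$) ⊢ (p, aabbcaca, XXX$) ⊢ (q, abbcaca, XXX$) ⊢ (r, bbcaca, XXXX$) ⊢ (r, bcaca, XXXXX$) ⊢ (r, caca, XXXXXX$) ⊢ (r, aca, XXXXX$) ⊢ (r, ca, XXXXX$) ⊢ (r, a, XXXX$) ⊢ (r, ε, XXXX$)
All input consumed; state r ∈ F.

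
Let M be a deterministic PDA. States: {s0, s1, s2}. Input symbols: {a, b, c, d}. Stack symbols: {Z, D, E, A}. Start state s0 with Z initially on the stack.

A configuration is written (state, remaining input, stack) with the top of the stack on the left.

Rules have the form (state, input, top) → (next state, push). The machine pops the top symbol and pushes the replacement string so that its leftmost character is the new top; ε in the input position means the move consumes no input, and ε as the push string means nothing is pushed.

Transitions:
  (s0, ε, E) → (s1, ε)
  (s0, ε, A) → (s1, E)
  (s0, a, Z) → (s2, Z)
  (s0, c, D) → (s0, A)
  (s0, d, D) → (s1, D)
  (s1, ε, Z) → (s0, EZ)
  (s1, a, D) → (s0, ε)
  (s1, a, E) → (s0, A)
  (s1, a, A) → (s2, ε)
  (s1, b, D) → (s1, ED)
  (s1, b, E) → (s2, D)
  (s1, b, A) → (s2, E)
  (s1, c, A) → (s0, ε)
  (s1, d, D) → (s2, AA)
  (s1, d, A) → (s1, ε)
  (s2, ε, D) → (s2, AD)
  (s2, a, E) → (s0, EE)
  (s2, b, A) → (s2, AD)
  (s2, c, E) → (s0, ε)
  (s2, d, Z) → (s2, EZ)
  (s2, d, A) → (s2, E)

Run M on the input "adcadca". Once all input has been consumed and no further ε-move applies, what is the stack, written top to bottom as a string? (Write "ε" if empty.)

Z

(s0, adcadca, Z) ⊢ (s2, dcadca, Z) ⊢ (s2, cadca, EZ) ⊢ (s0, adca, Z) ⊢ (s2, dca, Z) ⊢ (s2, ca, EZ) ⊢ (s0, a, Z) ⊢ (s2, ε, Z)
All input consumed in state s2 with stack Z.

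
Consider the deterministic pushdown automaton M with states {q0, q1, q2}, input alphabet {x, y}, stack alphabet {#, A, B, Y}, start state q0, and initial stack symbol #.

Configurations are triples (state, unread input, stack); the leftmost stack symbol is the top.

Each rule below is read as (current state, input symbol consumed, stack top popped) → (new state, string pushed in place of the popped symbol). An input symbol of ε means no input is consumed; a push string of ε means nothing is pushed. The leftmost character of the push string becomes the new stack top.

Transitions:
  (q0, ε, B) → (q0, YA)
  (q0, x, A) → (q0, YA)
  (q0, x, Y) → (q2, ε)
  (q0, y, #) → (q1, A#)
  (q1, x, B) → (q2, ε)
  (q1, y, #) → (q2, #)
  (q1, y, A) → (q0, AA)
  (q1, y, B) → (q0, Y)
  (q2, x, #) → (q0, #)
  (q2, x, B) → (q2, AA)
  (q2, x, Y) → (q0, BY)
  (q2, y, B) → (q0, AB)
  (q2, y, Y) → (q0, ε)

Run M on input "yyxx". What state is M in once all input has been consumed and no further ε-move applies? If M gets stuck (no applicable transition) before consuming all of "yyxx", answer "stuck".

(q0, yyxx, #)
  read y, top #: go to q1, push A# → (q1, yxx, A#)
  read y, top A: go to q0, push AA → (q0, xx, AA#)
  read x, top A: go to q0, push YA → (q0, x, YAA#)
  read x, top Y: go to q2, push ε → (q2, ε, AA#)
All input consumed; M is in state q2.

q2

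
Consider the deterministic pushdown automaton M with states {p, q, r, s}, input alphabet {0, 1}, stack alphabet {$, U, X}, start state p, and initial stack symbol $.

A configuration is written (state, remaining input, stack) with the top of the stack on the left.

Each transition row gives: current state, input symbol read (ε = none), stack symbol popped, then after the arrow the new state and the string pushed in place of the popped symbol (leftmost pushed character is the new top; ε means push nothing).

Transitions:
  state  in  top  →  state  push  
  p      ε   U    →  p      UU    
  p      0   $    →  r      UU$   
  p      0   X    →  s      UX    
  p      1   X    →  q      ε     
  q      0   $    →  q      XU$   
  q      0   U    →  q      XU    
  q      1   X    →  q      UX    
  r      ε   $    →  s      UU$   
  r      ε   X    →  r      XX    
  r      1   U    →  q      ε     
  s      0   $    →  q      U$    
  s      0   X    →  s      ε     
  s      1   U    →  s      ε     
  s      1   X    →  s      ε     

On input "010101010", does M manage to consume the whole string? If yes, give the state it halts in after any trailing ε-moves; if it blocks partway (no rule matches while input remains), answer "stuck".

(p, 010101010, $)
  read 0, top $: go to r, push UU$ → (r, 10101010, UU$)
  read 1, top U: go to q, push ε → (q, 0101010, U$)
  read 0, top U: go to q, push XU → (q, 101010, XU$)
  read 1, top X: go to q, push UX → (q, 01010, UXU$)
  read 0, top U: go to q, push XU → (q, 1010, XUXU$)
  read 1, top X: go to q, push UX → (q, 010, UXUXU$)
  read 0, top U: go to q, push XU → (q, 10, XUXUXU$)
  read 1, top X: go to q, push UX → (q, 0, UXUXUXU$)
  read 0, top U: go to q, push XU → (q, ε, XUXUXUXU$)
All input consumed; M is in state q.

q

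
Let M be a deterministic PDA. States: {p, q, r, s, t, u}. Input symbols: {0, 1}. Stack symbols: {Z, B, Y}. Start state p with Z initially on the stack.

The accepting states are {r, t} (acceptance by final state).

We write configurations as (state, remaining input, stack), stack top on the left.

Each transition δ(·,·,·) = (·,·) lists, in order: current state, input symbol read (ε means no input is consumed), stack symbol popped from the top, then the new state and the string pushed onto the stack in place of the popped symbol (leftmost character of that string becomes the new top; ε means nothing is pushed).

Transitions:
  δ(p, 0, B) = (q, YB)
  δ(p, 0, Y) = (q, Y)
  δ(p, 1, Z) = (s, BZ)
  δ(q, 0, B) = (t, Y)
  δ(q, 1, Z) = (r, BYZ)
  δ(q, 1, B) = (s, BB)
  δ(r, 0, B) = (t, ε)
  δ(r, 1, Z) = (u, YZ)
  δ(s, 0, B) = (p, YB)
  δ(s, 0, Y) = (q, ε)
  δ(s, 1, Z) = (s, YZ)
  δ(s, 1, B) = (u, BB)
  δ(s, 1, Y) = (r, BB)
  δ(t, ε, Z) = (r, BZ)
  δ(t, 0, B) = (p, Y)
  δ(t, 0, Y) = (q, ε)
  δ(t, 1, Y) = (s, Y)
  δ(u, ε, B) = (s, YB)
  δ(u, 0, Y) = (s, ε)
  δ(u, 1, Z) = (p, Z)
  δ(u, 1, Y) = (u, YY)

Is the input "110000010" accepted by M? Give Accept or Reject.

Accept

(p, 110000010, Z)
  read 1, top Z: go to s, push BZ → (s, 10000010, BZ)
  read 1, top B: go to u, push BB → (u, 0000010, BBZ)
  ε-move, top B: go to s, push YB → (s, 0000010, YBBZ)
  read 0, top Y: go to q, push ε → (q, 000010, BBZ)
  read 0, top B: go to t, push Y → (t, 00010, YBZ)
  read 0, top Y: go to q, push ε → (q, 0010, BZ)
  read 0, top B: go to t, push Y → (t, 010, YZ)
  read 0, top Y: go to q, push ε → (q, 10, Z)
  read 1, top Z: go to r, push BYZ → (r, 0, BYZ)
  read 0, top B: go to t, push ε → (t, ε, YZ)
All input consumed; state t ∈ F.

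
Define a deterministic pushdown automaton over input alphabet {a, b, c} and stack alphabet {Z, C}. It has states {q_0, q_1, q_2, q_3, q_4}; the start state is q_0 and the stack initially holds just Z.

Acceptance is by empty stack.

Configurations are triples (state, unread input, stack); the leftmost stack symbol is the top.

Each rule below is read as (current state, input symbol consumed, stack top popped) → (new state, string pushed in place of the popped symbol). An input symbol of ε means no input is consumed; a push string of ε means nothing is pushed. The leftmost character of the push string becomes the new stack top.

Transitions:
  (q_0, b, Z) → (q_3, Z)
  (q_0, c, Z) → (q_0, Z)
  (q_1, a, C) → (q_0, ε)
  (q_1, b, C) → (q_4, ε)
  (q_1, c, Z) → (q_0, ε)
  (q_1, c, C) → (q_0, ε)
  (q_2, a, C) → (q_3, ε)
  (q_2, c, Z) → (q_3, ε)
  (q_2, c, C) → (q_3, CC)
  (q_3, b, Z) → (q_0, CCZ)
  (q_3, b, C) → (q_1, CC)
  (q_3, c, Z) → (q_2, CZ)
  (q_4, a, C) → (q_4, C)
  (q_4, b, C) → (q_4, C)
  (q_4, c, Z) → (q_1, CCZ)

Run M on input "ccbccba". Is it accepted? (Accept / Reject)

(q_0, ccbccba, Z) ⊢ (q_0, cbccba, Z) ⊢ (q_0, bccba, Z) ⊢ (q_3, ccba, Z) ⊢ (q_2, cba, CZ) ⊢ (q_3, ba, CCZ) ⊢ (q_1, a, CCCZ) ⊢ (q_0, ε, CCZ)
All input consumed; stack is CCZ, not empty, and no further ε-move applies.

Reject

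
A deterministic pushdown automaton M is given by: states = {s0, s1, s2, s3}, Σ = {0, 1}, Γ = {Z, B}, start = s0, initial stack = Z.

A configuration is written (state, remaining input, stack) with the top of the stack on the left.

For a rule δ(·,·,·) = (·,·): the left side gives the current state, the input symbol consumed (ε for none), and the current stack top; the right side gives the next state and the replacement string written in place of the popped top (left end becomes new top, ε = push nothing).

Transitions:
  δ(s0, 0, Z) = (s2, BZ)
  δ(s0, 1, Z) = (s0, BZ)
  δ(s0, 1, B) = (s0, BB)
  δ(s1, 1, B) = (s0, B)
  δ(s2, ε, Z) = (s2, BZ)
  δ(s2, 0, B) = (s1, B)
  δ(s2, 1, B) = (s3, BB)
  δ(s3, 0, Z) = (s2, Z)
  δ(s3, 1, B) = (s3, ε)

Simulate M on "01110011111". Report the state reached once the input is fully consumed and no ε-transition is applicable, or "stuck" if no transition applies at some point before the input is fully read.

s0

(s0, 01110011111, Z)
  read 0, top Z: go to s2, push BZ → (s2, 1110011111, BZ)
  read 1, top B: go to s3, push BB → (s3, 110011111, BBZ)
  read 1, top B: go to s3, push ε → (s3, 10011111, BZ)
  read 1, top B: go to s3, push ε → (s3, 0011111, Z)
  read 0, top Z: go to s2, push Z → (s2, 011111, Z)
  ε-move, top Z: go to s2, push BZ → (s2, 011111, BZ)
  read 0, top B: go to s1, push B → (s1, 11111, BZ)
  read 1, top B: go to s0, push B → (s0, 1111, BZ)
  read 1, top B: go to s0, push BB → (s0, 111, BBZ)
  read 1, top B: go to s0, push BB → (s0, 11, BBBZ)
  read 1, top B: go to s0, push BB → (s0, 1, BBBBZ)
  read 1, top B: go to s0, push BB → (s0, ε, BBBBBZ)
All input consumed; M is in state s0.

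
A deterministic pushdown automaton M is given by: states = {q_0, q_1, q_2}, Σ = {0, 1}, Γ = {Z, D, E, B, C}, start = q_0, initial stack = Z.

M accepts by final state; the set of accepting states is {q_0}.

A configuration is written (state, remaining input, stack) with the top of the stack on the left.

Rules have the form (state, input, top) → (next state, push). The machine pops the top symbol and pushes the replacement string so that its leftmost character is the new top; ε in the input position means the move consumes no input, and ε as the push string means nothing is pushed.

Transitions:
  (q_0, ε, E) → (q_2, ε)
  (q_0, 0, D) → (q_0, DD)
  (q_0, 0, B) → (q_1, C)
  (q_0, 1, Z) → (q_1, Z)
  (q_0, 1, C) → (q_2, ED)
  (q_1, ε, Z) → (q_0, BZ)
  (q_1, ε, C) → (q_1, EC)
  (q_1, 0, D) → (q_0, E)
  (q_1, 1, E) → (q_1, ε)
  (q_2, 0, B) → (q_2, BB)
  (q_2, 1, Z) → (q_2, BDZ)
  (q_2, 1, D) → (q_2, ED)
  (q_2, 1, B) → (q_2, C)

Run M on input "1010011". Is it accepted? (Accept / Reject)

(q_0, 1010011, Z)
  read 1, top Z: go to q_1, push Z → (q_1, 010011, Z)
  ε-move, top Z: go to q_0, push BZ → (q_0, 010011, BZ)
  read 0, top B: go to q_1, push C → (q_1, 10011, CZ)
  ε-move, top C: go to q_1, push EC → (q_1, 10011, ECZ)
  read 1, top E: go to q_1, push ε → (q_1, 0011, CZ)
  ε-move, top C: go to q_1, push EC → (q_1, 0011, ECZ)
No transition applies at (q_1, 0011, ECZ); input not fully consumed.

Reject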